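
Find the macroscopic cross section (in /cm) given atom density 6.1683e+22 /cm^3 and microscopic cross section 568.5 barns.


Sigma = N * sigma_barns * 1e-24
Sigma = 6.1683e+22 * 568.5 * 1e-24
Sigma = 35.067 /cm

35.067


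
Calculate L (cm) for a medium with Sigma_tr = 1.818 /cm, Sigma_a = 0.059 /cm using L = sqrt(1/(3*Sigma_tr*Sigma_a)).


D = 1 / (3 * Sigma_tr) = 1 / (3 * 1.818) = 0.1833517 cm
L = sqrt(D / Sigma_a)
L = sqrt(0.1833517 / 0.059)
L = 1.7629 cm

1.7629


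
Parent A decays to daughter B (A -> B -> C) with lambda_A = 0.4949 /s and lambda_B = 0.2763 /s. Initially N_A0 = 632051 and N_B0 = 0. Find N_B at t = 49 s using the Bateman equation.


N_B(t) = lambda_A * N_A0 / (lambda_B - lambda_A) * [exp(-lambda_A*t) - exp(-lambda_B*t)]
exp(-0.4949*49) = 2.939784e-11; exp(-0.2763*49) = 1.318916e-06
N_B = 0.4949 * 632051 / (0.2763 - 0.4949) * (2.939784e-11 - 1.318916e-06)
N_B = 1.8872

1.8872


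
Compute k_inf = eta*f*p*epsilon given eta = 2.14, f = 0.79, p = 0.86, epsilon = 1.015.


k_inf = eta * f * p * epsilon
k_inf = 2.14 * 0.79 * 0.86 * 1.015
k_inf = 1.4757

1.4757


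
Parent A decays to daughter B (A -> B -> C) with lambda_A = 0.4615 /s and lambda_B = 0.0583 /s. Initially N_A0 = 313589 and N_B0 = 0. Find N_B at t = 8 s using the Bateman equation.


N_B(t) = lambda_A * N_A0 / (lambda_B - lambda_A) * [exp(-lambda_A*t) - exp(-lambda_B*t)]
exp(-0.4615*8) = 0.02492211; exp(-0.0583*8) = 0.6272563
N_B = 0.4615 * 313589 / (0.0583 - 0.4615) * (0.02492211 - 0.6272563)
N_B = 216197

216197


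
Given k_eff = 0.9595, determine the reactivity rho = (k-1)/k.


rho = (k_eff - 1) / k_eff
rho = (0.9595 - 1) / 0.9595
rho = -0.042209

-0.042209


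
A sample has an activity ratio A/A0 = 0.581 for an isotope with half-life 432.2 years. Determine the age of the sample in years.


lambda = ln(2) / t_half = ln(2) / 432.2 = 0.001603765 /yr
t = -ln(A/A0) / lambda
t = -ln(0.581) / 0.001603765
t = 338.58 yr

338.58


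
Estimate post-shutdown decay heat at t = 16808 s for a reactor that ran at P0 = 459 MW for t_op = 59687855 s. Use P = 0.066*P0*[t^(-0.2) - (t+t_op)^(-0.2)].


P/P0 = 0.066 * [t^(-0.2) - (t + t_op)^(-0.2)]
P/P0 = 0.066 * [16808^(-0.2) - (16808 + 59687855)^(-0.2)]
P/P0 = 0.066 * [0.1428554 - 0.02784828] = 0.007590470
P = 459 * 0.007590470 = 3.4840 MW

3.4840


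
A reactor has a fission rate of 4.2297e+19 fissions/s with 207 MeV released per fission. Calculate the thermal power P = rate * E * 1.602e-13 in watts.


P = fission_rate * E_MeV * 1.602e-13
P = 4.2297e+19 * 207 * 1.602e-13
P = 1.4026e+09 W

1.4026e+09


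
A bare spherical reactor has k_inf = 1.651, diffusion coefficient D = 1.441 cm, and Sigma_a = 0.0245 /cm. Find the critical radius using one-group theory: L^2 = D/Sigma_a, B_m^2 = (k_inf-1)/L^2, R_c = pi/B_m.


L^2 = D / Sigma_a = 1.441 / 0.0245 = 58.81633 cm^2
B_m^2 = (k_inf - 1) / L^2 = (1.651 - 1) / 58.81633 = 0.01106835 /cm^2
For a bare sphere: B_g = pi/R, so R_c = pi / sqrt(B_m^2)
R_c = pi / sqrt(0.01106835) = 29.861 cm

29.861


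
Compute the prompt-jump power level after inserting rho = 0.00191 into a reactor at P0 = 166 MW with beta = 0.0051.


P1/P0 = beta / (beta - rho)
P1/P0 = 0.0051 / (0.0051 - 0.00191) = 1.598746
P1 = 166 * 1.598746 = 265.39 MW

265.39


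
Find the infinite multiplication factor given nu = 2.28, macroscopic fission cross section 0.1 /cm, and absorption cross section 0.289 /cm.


k_inf = nu * Sigma_f / Sigma_a
k_inf = 2.28 * 0.1 / 0.289
k_inf = 0.78893

0.78893


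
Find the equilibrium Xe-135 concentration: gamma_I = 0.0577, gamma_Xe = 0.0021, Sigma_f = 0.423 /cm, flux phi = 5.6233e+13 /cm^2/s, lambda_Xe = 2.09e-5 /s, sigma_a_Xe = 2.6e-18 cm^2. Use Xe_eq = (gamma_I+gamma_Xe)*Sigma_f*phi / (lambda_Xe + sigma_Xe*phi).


Xe_eq = (gamma_I + gamma_Xe) * Sigma_f * phi / (lambda_Xe + sigma_Xe * phi)
Numerator = (0.0577 + 0.0021) * 0.423 * 5.6233e+13 = 1.422436e+12
Denominator = 2.09e-5 + 2.6e-18 * 5.6233e+13 = 1.671058e-04
Xe_eq = 1.422436e+12 / 1.671058e-04 = 8.5122e+15 /cm^3

8.5122e+15


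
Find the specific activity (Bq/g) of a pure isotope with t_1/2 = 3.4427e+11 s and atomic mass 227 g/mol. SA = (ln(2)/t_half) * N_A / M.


lambda = ln(2) / t_half = ln(2) / 3.4427e+11 = 2.013382e-12 /s
SA = lambda * N_A / M
SA = 2.013382e-12 * 6.022e23 / 227
SA = 5.3412e+09 Bq/g

5.3412e+09


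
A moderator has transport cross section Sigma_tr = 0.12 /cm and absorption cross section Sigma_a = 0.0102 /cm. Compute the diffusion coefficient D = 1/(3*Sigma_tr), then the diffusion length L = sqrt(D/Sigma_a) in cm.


D = 1 / (3 * Sigma_tr) = 1 / (3 * 0.12) = 2.777778 cm
L = sqrt(D / Sigma_a)
L = sqrt(2.777778 / 0.0102)
L = 16.502 cm

16.502


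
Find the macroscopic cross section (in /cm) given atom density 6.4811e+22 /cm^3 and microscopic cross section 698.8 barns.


Sigma = N * sigma_barns * 1e-24
Sigma = 6.4811e+22 * 698.8 * 1e-24
Sigma = 45.290 /cm

45.290


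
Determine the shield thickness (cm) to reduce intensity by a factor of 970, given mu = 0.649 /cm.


x = ln(factor) / mu
x = ln(970) / 0.649
x = 10.597 cm

10.597


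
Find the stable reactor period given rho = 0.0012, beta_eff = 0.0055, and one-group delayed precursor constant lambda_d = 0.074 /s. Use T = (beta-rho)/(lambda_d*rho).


T = (beta - rho) / (lambda_d * rho)
T = (0.0055 - 0.0012) / (0.074 * 0.0012)
T = 48.423 s

48.423


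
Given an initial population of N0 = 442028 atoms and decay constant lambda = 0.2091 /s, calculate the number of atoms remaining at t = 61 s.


N = N0 * exp(-lambda * t)
N = 442028 * exp(-0.2091 * 61)
N = 1.2764

1.2764


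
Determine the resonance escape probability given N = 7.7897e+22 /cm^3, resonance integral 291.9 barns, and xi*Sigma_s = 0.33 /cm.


p = exp(-N * I * 1e-24 / (xi*Sigma_s))
p = exp(-7.7897e+22 * 291.9 * 1e-24 / 0.33)
p = 1.1902e-30

1.1902e-30


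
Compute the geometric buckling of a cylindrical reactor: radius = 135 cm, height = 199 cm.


B^2 = (2.405/R)^2 + (pi/H)^2
B^2 = (2.405/135)^2 + (pi/199)^2
B^2 = 5.6659e-04 /cm^2

5.6659e-04


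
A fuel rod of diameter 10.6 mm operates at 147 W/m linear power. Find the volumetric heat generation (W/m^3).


r = D / 2 / 1000 = 10.6 / 2 / 1000 = 0.0053 m
q''' = q' / (pi * r^2)
q''' = 147 / (pi * 0.0053^2)
q''' = 1.6658e+06 W/m^3

1.6658e+06


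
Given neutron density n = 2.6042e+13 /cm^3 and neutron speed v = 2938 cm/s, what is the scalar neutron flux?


phi = n * v
phi = 2.6042e+13 * 2938
phi = 7.6511e+16 /cm^2/s

7.6511e+16


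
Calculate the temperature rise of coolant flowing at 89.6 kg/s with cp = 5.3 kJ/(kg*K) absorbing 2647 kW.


dT = Q / (m_dot * cp)
dT = 2647 / (89.6 * 5.3)
dT = 5.5740 C

5.5740


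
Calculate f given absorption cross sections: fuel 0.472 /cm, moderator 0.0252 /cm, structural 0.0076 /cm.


f = Sigma_a_fuel / (Sigma_a_fuel + Sigma_a_mod + Sigma_a_other)
f = 0.472 / (0.472 + 0.0252 + 0.0076)
f = 0.93502

0.93502


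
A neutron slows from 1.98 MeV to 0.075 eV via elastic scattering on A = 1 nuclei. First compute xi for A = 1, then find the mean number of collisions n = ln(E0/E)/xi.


xi = 1 + (A-1)^2/(2A)*ln((A-1)/(A+1)) = 1 (for A = 1)
n = ln(E0/E) / xi
n = ln(1.98e6 / 0.075) / 1
n = ln(2.640000e+07) / 1 = 17.089

17.089


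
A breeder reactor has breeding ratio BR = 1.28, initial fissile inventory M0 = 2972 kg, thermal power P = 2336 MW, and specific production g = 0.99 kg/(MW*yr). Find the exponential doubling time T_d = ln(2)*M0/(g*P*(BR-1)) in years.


Breeding gain G = BR - 1 = 1.28 - 1 = 0.28
Fissile production rate = g * P * G = 0.99 * 2336 * 0.28 = 647.5392 kg/yr
T_d = ln(2) * M0 / (g * P * G)
T_d = ln(2) * 2972 / 647.5392 = 3.1813 yr

3.1813


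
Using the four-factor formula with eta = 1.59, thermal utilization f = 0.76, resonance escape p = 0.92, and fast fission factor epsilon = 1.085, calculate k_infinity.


k_inf = eta * f * p * epsilon
k_inf = 1.59 * 0.76 * 0.92 * 1.085
k_inf = 1.2062

1.2062


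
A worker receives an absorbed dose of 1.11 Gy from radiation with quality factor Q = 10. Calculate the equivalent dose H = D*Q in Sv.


H = D * Q
H = 1.11 * 10
H = 11.100 Sv

11.100


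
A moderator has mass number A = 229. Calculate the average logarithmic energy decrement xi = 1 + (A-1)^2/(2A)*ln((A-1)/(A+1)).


xi = 1 + (A-1)^2/(2A) * ln((A-1)/(A+1))
xi = 1 + (229-1)^2/(2*229) * ln((229-1)/(229 +1))
xi = 0.0087083

0.0087083


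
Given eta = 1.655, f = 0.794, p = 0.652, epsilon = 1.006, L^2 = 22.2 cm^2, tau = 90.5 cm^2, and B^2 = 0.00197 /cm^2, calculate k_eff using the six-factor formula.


k_inf = eta*f*p*eps = 1.655*0.794*0.652*1.006 = 0.8619143
P_TNL = 1/(1 + L^2*B^2) = 1/(1 + 22.2*0.00197) = 0.9580985
P_FNL = exp(-B^2*tau) = exp(-0.00197*90.5) = 0.8367039
k_eff = k_inf * P_TNL * P_FNL = 0.8619143 * 0.9580985 * 0.8367039
k_eff = 0.69095

0.69095


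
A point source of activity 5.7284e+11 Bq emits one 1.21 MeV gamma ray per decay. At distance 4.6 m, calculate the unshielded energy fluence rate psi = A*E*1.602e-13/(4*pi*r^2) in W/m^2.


psi = A * E * 1.602e-13 / (4*pi*r^2)
psi = 5.7284e+11 * 1.21 * 1.602e-13 / (4*pi*4.6^2)
psi = 4.1760e-04 W/m^2

4.1760e-04


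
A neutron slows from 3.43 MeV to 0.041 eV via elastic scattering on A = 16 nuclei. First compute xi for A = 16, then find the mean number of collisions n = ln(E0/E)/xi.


xi = 1 + (A-1)^2/(2A)*ln((A-1)/(A+1)) = 0.1199467 (for A = 16)
n = ln(E0/E) / xi
n = ln(3.43e6 / 0.041) / 0.1199467
n = ln(8.365854e+07) / 0.1199467 = 152.09

152.09


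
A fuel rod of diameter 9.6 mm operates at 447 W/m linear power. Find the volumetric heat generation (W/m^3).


r = D / 2 / 1000 = 9.6 / 2 / 1000 = 0.0048 m
q''' = q' / (pi * r^2)
q''' = 447 / (pi * 0.0048^2)
q''' = 6.1755e+06 W/m^3

6.1755e+06


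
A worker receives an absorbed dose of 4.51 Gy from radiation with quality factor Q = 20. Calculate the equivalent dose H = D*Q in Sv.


H = D * Q
H = 4.51 * 20
H = 90.200 Sv

90.200


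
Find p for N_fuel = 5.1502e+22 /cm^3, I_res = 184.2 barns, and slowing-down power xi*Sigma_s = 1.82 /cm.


p = exp(-N * I * 1e-24 / (xi*Sigma_s))
p = exp(-5.1502e+22 * 184.2 * 1e-24 / 1.82)
p = 0.0054483

0.0054483


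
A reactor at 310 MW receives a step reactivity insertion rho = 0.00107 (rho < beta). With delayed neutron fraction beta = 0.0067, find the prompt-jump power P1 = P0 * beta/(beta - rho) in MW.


P1/P0 = beta / (beta - rho)
P1/P0 = 0.0067 / (0.0067 - 0.00107) = 1.190053
P1 = 310 * 1.190053 = 368.92 MW

368.92


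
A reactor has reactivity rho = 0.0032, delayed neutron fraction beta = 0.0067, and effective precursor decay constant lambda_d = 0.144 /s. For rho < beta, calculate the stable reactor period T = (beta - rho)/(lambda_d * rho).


T = (beta - rho) / (lambda_d * rho)
T = (0.0067 - 0.0032) / (0.144 * 0.0032)
T = 7.5955 s

7.5955


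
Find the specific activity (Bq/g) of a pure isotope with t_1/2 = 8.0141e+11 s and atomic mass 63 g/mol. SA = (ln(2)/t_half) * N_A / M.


lambda = ln(2) / t_half = ln(2) / 8.0141e+11 = 8.649096e-13 /s
SA = lambda * N_A / M
SA = 8.649096e-13 * 6.022e23 / 63
SA = 8.2674e+09 Bq/g

8.2674e+09


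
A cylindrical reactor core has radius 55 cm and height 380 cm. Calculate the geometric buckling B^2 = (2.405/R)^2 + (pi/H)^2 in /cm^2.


B^2 = (2.405/R)^2 + (pi/H)^2
B^2 = (2.405/55)^2 + (pi/380)^2
B^2 = 0.0019804 /cm^2

0.0019804


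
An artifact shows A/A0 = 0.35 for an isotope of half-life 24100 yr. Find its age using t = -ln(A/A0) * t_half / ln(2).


lambda = ln(2) / t_half = ln(2) / 24100 = 2.876129e-05 /yr
t = -ln(A/A0) / lambda
t = -ln(0.35) / 2.876129e-05
t = 36501 yr

36501


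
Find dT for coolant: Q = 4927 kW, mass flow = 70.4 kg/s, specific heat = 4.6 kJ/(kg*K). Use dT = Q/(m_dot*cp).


dT = Q / (m_dot * cp)
dT = 4927 / (70.4 * 4.6)
dT = 15.214 C

15.214


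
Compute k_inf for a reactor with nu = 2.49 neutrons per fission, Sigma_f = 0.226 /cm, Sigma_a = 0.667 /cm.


k_inf = nu * Sigma_f / Sigma_a
k_inf = 2.49 * 0.226 / 0.667
k_inf = 0.84369

0.84369


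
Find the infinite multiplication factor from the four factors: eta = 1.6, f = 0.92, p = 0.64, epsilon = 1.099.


k_inf = eta * f * p * epsilon
k_inf = 1.6 * 0.92 * 0.64 * 1.099
k_inf = 1.0353

1.0353


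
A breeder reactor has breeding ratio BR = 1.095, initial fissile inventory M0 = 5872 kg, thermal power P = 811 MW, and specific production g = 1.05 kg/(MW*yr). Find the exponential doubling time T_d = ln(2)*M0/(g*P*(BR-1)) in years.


Breeding gain G = BR - 1 = 1.095 - 1 = 0.095
Fissile production rate = g * P * G = 1.05 * 811 * 0.095 = 80.89725 kg/yr
T_d = ln(2) * M0 / (g * P * G)
T_d = ln(2) * 5872 / 80.89725 = 50.313 yr

50.313


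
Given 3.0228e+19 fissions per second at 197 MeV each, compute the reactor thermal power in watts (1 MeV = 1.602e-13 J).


P = fission_rate * E_MeV * 1.602e-13
P = 3.0228e+19 * 197 * 1.602e-13
P = 9.5398e+08 W

9.5398e+08


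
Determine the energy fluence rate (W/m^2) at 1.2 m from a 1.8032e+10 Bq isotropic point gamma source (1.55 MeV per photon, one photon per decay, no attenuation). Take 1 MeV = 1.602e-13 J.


psi = A * E * 1.602e-13 / (4*pi*r^2)
psi = 1.8032e+10 * 1.55 * 1.602e-13 / (4*pi*1.2^2)
psi = 2.4744e-04 W/m^2

2.4744e-04


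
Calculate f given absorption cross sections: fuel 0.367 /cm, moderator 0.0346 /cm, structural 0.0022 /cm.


f = Sigma_a_fuel / (Sigma_a_fuel + Sigma_a_mod + Sigma_a_other)
f = 0.367 / (0.367 + 0.0346 + 0.0022)
f = 0.90887

0.90887


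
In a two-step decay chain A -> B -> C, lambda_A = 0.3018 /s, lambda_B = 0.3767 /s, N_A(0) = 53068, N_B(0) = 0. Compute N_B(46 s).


N_B(t) = lambda_A * N_A0 / (lambda_B - lambda_A) * [exp(-lambda_A*t) - exp(-lambda_B*t)]
exp(-0.3018*46) = 9.349246e-07; exp(-0.3767*46) = 2.981662e-08
N_B = 0.3018 * 53068 / (0.3767 - 0.3018) * (9.349246e-07 - 2.981662e-08)
N_B = 0.19354

0.19354


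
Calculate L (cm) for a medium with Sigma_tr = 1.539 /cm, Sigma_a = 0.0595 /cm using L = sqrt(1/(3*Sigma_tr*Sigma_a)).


D = 1 / (3 * Sigma_tr) = 1 / (3 * 1.539) = 0.2165909 cm
L = sqrt(D / Sigma_a)
L = sqrt(0.2165909 / 0.0595)
L = 1.9079 cm

1.9079


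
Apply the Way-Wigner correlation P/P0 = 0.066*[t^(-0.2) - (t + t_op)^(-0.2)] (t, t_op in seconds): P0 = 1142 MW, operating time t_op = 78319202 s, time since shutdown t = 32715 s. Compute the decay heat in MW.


P/P0 = 0.066 * [t^(-0.2) - (t + t_op)^(-0.2)]
P/P0 = 0.066 * [32715^(-0.2) - (32715 + 78319202)^(-0.2)]
P/P0 = 0.066 * [0.1250405 - 0.02637485] = 0.006511933
P = 1142 * 0.006511933 = 7.4366 MW

7.4366


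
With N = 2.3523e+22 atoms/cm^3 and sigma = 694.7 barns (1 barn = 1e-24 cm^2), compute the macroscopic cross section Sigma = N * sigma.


Sigma = N * sigma_barns * 1e-24
Sigma = 2.3523e+22 * 694.7 * 1e-24
Sigma = 16.341 /cm

16.341


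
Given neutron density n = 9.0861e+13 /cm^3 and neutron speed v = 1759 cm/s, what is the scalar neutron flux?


phi = n * v
phi = 9.0861e+13 * 1759
phi = 1.5982e+17 /cm^2/s

1.5982e+17


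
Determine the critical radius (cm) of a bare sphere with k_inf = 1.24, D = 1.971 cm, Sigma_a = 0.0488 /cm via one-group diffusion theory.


L^2 = D / Sigma_a = 1.971 / 0.0488 = 40.38934 cm^2
B_m^2 = (k_inf - 1) / L^2 = (1.24 - 1) / 40.38934 = 0.005942162 /cm^2
For a bare sphere: B_g = pi/R, so R_c = pi / sqrt(B_m^2)
R_c = pi / sqrt(0.005942162) = 40.755 cm

40.755


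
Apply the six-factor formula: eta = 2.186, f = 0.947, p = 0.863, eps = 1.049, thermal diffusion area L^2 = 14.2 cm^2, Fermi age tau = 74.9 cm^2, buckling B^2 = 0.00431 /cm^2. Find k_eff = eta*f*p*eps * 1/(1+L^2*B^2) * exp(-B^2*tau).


k_inf = eta*f*p*eps = 2.186*0.947*0.863*1.049 = 1.874073
P_TNL = 1/(1 + L^2*B^2) = 1/(1 + 14.2*0.00431) = 0.9423277
P_FNL = exp(-B^2*tau) = exp(-0.00431*74.9) = 0.7241049
k_eff = k_inf * P_TNL * P_FNL = 1.874073 * 0.9423277 * 0.7241049
k_eff = 1.2788

1.2788


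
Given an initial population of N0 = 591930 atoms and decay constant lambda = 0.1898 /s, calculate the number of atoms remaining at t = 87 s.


N = N0 * exp(-lambda * t)
N = 591930 * exp(-0.1898 * 87)
N = 0.039897

0.039897


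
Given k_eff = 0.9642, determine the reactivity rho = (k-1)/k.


rho = (k_eff - 1) / k_eff
rho = (0.9642 - 1) / 0.9642
rho = -0.037129

-0.037129


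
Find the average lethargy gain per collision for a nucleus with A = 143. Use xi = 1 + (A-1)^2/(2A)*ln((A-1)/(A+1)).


xi = 1 + (A-1)^2/(2A) * ln((A-1)/(A+1))
xi = 1 + (143-1)^2/(2*143) * ln((143-1)/(143 +1))
xi = 0.013921

0.013921


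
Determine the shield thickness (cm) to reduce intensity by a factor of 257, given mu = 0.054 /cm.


x = ln(factor) / mu
x = ln(257) / 0.054
x = 102.76 cm

102.76


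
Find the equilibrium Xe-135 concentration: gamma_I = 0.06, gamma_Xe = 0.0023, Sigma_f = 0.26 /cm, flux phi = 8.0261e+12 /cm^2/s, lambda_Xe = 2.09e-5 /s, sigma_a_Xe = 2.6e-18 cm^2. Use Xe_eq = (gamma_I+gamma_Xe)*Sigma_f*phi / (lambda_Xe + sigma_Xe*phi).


Xe_eq = (gamma_I + gamma_Xe) * Sigma_f * phi / (lambda_Xe + sigma_Xe * phi)
Numerator = (0.06 + 0.0023) * 0.26 * 8.0261e+12 = 1.300068e+11
Denominator = 2.09e-5 + 2.6e-18 * 8.0261e+12 = 4.176786e-05
Xe_eq = 1.300068e+11 / 4.176786e-05 = 3.1126e+15 /cm^3

3.1126e+15


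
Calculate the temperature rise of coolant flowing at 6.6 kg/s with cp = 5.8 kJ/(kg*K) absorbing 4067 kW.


dT = Q / (m_dot * cp)
dT = 4067 / (6.6 * 5.8)
dT = 106.24 C

106.24


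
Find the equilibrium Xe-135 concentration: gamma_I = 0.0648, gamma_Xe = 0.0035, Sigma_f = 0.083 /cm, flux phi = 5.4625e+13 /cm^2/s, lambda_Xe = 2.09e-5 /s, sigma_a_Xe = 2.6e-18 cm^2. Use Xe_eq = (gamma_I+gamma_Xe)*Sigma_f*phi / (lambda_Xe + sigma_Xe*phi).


Xe_eq = (gamma_I + gamma_Xe) * Sigma_f * phi / (lambda_Xe + sigma_Xe * phi)
Numerator = (0.0648 + 0.0035) * 0.083 * 5.4625e+13 = 3.096637e+11
Denominator = 2.09e-5 + 2.6e-18 * 5.4625e+13 = 1.629250e-04
Xe_eq = 3.096637e+11 / 1.629250e-04 = 1.9007e+15 /cm^3

1.9007e+15


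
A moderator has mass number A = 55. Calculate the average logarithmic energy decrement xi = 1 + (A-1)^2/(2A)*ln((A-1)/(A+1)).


xi = 1 + (A-1)^2/(2A) * ln((A-1)/(A+1))
xi = 1 + (55-1)^2/(2*55) * ln((55-1)/(55 +1))
xi = 0.035927

0.035927


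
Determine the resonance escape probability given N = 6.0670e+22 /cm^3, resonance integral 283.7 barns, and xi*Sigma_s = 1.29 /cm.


p = exp(-N * I * 1e-24 / (xi*Sigma_s))
p = exp(-6.0670e+22 * 283.7 * 1e-24 / 1.29)
p = 1.6045e-06

1.6045e-06


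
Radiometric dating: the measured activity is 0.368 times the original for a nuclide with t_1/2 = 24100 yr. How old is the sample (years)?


lambda = ln(2) / t_half = ln(2) / 24100 = 2.876129e-05 /yr
t = -ln(A/A0) / lambda
t = -ln(0.368) / 2.876129e-05
t = 34758 yr

34758


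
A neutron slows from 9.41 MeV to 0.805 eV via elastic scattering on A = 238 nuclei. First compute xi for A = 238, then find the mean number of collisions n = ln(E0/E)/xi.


xi = 1 + (A-1)^2/(2A)*ln((A-1)/(A+1)) = 0.008379872 (for A = 238)
n = ln(E0/E) / xi
n = ln(9.41e6 / 0.805) / 0.008379872
n = ln(1.168944e+07) / 0.008379872 = 1942.1

1942.1


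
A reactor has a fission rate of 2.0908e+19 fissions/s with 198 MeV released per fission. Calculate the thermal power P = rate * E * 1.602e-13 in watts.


P = fission_rate * E_MeV * 1.602e-13
P = 2.0908e+19 * 198 * 1.602e-13
P = 6.6319e+08 W

6.6319e+08


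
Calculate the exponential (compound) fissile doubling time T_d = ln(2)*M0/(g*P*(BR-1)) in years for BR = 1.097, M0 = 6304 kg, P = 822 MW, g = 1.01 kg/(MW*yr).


Breeding gain G = BR - 1 = 1.097 - 1 = 0.097
Fissile production rate = g * P * G = 1.01 * 822 * 0.097 = 80.53134 kg/yr
T_d = ln(2) * M0 / (g * P * G)
T_d = ln(2) * 6304 / 80.53134 = 54.260 yr

54.260


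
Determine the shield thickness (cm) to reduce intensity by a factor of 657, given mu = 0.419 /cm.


x = ln(factor) / mu
x = ln(657) / 0.419
x = 15.484 cm

15.484


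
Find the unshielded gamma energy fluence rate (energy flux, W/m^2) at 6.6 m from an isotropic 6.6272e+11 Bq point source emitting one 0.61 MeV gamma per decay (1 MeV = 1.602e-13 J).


psi = A * E * 1.602e-13 / (4*pi*r^2)
psi = 6.6272e+11 * 0.61 * 1.602e-13 / (4*pi*6.6^2)
psi = 1.1831e-04 W/m^2

1.1831e-04


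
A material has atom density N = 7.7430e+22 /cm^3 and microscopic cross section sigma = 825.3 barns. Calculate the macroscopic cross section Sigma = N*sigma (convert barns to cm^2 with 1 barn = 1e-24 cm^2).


Sigma = N * sigma_barns * 1e-24
Sigma = 7.7430e+22 * 825.3 * 1e-24
Sigma = 63.903 /cm

63.903


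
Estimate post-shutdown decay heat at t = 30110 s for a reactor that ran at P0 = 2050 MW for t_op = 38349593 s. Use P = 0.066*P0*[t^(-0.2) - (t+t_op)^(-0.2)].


P/P0 = 0.066 * [t^(-0.2) - (t + t_op)^(-0.2)]
P/P0 = 0.066 * [30110^(-0.2) - (30110 + 38349593)^(-0.2)]
P/P0 = 0.066 * [0.1271329 - 0.03042143] = 0.006382957
P = 2050 * 0.006382957 = 13.085 MW

13.085


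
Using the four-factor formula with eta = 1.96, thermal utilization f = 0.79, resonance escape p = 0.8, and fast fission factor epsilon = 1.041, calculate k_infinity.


k_inf = eta * f * p * epsilon
k_inf = 1.96 * 0.79 * 0.8 * 1.041
k_inf = 1.2895

1.2895


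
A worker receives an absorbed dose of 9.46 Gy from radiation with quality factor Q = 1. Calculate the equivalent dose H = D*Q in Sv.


H = D * Q
H = 9.46 * 1
H = 9.4600 Sv

9.4600


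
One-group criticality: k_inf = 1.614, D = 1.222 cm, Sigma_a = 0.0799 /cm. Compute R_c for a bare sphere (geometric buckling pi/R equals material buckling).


L^2 = D / Sigma_a = 1.222 / 0.0799 = 15.29412 cm^2
B_m^2 = (k_inf - 1) / L^2 = (1.614 - 1) / 15.29412 = 0.04014615 /cm^2
For a bare sphere: B_g = pi/R, so R_c = pi / sqrt(B_m^2)
R_c = pi / sqrt(0.04014615) = 15.679 cm

15.679


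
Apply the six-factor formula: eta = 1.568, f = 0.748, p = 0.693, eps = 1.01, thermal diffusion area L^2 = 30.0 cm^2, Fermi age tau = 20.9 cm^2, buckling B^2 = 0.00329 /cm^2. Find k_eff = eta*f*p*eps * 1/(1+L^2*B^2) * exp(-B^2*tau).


k_inf = eta*f*p*eps = 1.568*0.748*0.693*1.01 = 0.8209227
P_TNL = 1/(1 + L^2*B^2) = 1/(1 + 30.0*0.00329) = 0.9101666
P_FNL = exp(-B^2*tau) = exp(-0.00329*20.9) = 0.9335498
k_eff = k_inf * P_TNL * P_FNL = 0.8209227 * 0.9101666 * 0.9335498
k_eff = 0.69753

0.69753


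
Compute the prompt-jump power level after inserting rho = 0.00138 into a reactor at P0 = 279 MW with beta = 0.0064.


P1/P0 = beta / (beta - rho)
P1/P0 = 0.0064 / (0.0064 - 0.00138) = 1.274900
P1 = 279 * 1.274900 = 355.70 MW

355.70


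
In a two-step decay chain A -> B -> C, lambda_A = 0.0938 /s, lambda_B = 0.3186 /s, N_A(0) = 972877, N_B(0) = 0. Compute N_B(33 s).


N_B(t) = lambda_A * N_A0 / (lambda_B - lambda_A) * [exp(-lambda_A*t) - exp(-lambda_B*t)]
exp(-0.0938*33) = 0.04525691; exp(-0.3186*33) = 2.715906e-05
N_B = 0.0938 * 972877 / (0.3186 - 0.0938) * (0.04525691 - 2.715906e-05)
N_B = 18361

18361


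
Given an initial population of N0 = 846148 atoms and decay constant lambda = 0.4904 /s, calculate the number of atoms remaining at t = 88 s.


N = N0 * exp(-lambda * t)
N = 846148 * exp(-0.4904 * 88)
N = 1.5324e-13

1.5324e-13


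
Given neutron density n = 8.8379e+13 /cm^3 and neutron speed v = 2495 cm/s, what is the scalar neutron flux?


phi = n * v
phi = 8.8379e+13 * 2495
phi = 2.2051e+17 /cm^2/s

2.2051e+17


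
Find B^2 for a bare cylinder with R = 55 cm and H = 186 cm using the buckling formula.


B^2 = (2.405/R)^2 + (pi/H)^2
B^2 = (2.405/55)^2 + (pi/186)^2
B^2 = 0.0021974 /cm^2

0.0021974


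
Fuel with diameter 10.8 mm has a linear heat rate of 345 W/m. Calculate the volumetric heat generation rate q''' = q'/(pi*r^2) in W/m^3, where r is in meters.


r = D / 2 / 1000 = 10.8 / 2 / 1000 = 0.0054 m
q''' = q' / (pi * r^2)
q''' = 345 / (pi * 0.0054^2)
q''' = 3.7660e+06 W/m^3

3.7660e+06


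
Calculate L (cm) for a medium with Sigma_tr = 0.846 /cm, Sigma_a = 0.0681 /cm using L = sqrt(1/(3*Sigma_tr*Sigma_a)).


D = 1 / (3 * Sigma_tr) = 1 / (3 * 0.846) = 0.3940110 cm
L = sqrt(D / Sigma_a)
L = sqrt(0.3940110 / 0.0681)
L = 2.4054 cm

2.4054


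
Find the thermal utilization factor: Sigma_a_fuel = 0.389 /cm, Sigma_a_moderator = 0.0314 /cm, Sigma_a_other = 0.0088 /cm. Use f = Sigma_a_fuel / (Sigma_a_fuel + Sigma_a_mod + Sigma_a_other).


f = Sigma_a_fuel / (Sigma_a_fuel + Sigma_a_mod + Sigma_a_other)
f = 0.389 / (0.389 + 0.0314 + 0.0088)
f = 0.90634

0.90634


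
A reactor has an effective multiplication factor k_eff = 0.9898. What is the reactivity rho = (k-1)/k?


rho = (k_eff - 1) / k_eff
rho = (0.9898 - 1) / 0.9898
rho = -0.010305

-0.010305


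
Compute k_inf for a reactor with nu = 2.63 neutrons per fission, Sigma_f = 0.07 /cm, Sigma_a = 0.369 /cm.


k_inf = nu * Sigma_f / Sigma_a
k_inf = 2.63 * 0.07 / 0.369
k_inf = 0.49892

0.49892


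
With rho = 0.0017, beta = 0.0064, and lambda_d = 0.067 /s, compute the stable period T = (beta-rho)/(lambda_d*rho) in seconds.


T = (beta - rho) / (lambda_d * rho)
T = (0.0064 - 0.0017) / (0.067 * 0.0017)
T = 41.264 s

41.264


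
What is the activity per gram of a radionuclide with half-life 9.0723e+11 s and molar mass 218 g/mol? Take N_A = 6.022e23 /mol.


lambda = ln(2) / t_half = ln(2) / 9.0723e+11 = 7.640259e-13 /s
SA = lambda * N_A / M
SA = 7.640259e-13 * 6.022e23 / 218
SA = 2.1105e+09 Bq/g

2.1105e+09


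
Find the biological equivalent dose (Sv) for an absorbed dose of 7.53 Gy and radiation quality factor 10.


H = D * Q
H = 7.53 * 10
H = 75.300 Sv

75.300


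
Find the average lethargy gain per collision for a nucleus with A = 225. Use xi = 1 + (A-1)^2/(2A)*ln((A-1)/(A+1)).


xi = 1 + (A-1)^2/(2A) * ln((A-1)/(A+1))
xi = 1 + (225-1)^2/(2*225) * ln((225-1)/(225 +1))
xi = 0.0088626

0.0088626


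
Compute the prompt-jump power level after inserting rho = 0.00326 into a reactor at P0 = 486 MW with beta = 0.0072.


P1/P0 = beta / (beta - rho)
P1/P0 = 0.0072 / (0.0072 - 0.00326) = 1.827411
P1 = 486 * 1.827411 = 888.12 MW

888.12


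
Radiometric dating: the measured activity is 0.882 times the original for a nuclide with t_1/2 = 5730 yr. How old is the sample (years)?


lambda = ln(2) / t_half = ln(2) / 5730 = 1.209681e-04 /yr
t = -ln(A/A0) / lambda
t = -ln(0.882) / 1.209681e-04
t = 1038.0 yr

1038.0


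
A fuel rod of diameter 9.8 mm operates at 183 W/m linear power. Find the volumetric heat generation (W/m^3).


r = D / 2 / 1000 = 9.8 / 2 / 1000 = 0.0049 m
q''' = q' / (pi * r^2)
q''' = 183 / (pi * 0.0049^2)
q''' = 2.4261e+06 W/m^3

2.4261e+06


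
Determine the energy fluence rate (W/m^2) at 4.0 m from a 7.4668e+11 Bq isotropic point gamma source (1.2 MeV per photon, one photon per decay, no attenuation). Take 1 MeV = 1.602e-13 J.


psi = A * E * 1.602e-13 / (4*pi*r^2)
psi = 7.4668e+11 * 1.2 * 1.602e-13 / (4*pi*4.0^2)
psi = 7.1392e-04 W/m^2

7.1392e-04


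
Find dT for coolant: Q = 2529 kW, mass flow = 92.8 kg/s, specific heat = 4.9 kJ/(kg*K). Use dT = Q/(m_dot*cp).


dT = Q / (m_dot * cp)
dT = 2529 / (92.8 * 4.9)
dT = 5.5617 C

5.5617


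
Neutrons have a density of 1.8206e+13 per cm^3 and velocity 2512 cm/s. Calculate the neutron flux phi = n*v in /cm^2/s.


phi = n * v
phi = 1.8206e+13 * 2512
phi = 4.5733e+16 /cm^2/s

4.5733e+16


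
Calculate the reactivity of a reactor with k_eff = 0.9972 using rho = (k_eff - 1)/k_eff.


rho = (k_eff - 1) / k_eff
rho = (0.9972 - 1) / 0.9972
rho = -0.0028079

-0.0028079


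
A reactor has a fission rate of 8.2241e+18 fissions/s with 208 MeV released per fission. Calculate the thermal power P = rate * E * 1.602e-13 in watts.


P = fission_rate * E_MeV * 1.602e-13
P = 8.2241e+18 * 208 * 1.602e-13
P = 2.7404e+08 W

2.7404e+08


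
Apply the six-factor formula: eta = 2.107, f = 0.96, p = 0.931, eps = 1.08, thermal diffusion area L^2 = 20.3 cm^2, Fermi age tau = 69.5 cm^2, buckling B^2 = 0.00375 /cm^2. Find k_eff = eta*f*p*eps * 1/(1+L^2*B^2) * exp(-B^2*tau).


k_inf = eta*f*p*eps = 2.107*0.96*0.931*1.08 = 2.033805
P_TNL = 1/(1 + L^2*B^2) = 1/(1 + 20.3*0.00375) = 0.9292601
P_FNL = exp(-B^2*tau) = exp(-0.00375*69.5) = 0.7705698
k_eff = k_inf * P_TNL * P_FNL = 2.033805 * 0.9292601 * 0.7705698
k_eff = 1.4563

1.4563


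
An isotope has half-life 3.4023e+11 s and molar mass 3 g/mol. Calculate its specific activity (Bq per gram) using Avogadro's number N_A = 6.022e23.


lambda = ln(2) / t_half = ln(2) / 3.4023e+11 = 2.037290e-12 /s
SA = lambda * N_A / M
SA = 2.037290e-12 * 6.022e23 / 3
SA = 4.0895e+11 Bq/g

4.0895e+11


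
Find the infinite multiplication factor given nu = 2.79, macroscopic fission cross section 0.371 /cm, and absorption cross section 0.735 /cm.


k_inf = nu * Sigma_f / Sigma_a
k_inf = 2.79 * 0.371 / 0.735
k_inf = 1.4083

1.4083


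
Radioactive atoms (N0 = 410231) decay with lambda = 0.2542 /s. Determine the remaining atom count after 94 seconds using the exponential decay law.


N = N0 * exp(-lambda * t)
N = 410231 * exp(-0.2542 * 94)
N = 1.7205e-05

1.7205e-05


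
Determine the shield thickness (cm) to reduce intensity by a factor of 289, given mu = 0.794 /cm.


x = ln(factor) / mu
x = ln(289) / 0.794
x = 7.1366 cm

7.1366


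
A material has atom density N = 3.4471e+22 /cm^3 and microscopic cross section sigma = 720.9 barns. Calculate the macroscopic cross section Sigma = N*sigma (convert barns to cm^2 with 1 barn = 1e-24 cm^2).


Sigma = N * sigma_barns * 1e-24
Sigma = 3.4471e+22 * 720.9 * 1e-24
Sigma = 24.850 /cm

24.850


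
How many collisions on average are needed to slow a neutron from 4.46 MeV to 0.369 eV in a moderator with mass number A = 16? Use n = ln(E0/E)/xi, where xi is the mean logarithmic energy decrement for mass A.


xi = 1 + (A-1)^2/(2A)*ln((A-1)/(A+1)) = 0.1199467 (for A = 16)
n = ln(E0/E) / xi
n = ln(4.46e6 / 0.369) / 0.1199467
n = ln(1.208672e+07) / 0.1199467 = 135.96

135.96


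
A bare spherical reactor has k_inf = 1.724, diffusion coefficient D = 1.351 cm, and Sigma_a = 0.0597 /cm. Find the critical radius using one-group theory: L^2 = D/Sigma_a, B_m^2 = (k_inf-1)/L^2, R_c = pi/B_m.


L^2 = D / Sigma_a = 1.351 / 0.0597 = 22.62982 cm^2
B_m^2 = (k_inf - 1) / L^2 = (1.724 - 1) / 22.62982 = 0.03199318 /cm^2
For a bare sphere: B_g = pi/R, so R_c = pi / sqrt(B_m^2)
R_c = pi / sqrt(0.03199318) = 17.564 cm

17.564


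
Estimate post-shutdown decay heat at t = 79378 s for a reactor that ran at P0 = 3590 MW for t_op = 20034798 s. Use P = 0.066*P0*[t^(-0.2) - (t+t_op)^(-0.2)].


P/P0 = 0.066 * [t^(-0.2) - (t + t_op)^(-0.2)]
P/P0 = 0.066 * [79378^(-0.2) - (79378 + 20034798)^(-0.2)]
P/P0 = 0.066 * [0.1047273 - 0.03461781] = 0.004627226
P = 3590 * 0.004627226 = 16.612 MW

16.612


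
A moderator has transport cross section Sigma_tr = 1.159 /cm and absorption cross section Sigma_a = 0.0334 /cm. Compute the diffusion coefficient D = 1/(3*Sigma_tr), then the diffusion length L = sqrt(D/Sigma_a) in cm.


D = 1 / (3 * Sigma_tr) = 1 / (3 * 1.159) = 0.2876043 cm
L = sqrt(D / Sigma_a)
L = sqrt(0.2876043 / 0.0334)
L = 2.9344 cm

2.9344


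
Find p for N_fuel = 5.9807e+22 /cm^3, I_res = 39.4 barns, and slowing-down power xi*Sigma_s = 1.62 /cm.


p = exp(-N * I * 1e-24 / (xi*Sigma_s))
p = exp(-5.9807e+22 * 39.4 * 1e-24 / 1.62)
p = 0.23350

0.23350


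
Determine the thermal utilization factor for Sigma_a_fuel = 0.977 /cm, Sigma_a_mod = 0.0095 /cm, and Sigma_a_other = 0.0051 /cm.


f = Sigma_a_fuel / (Sigma_a_fuel + Sigma_a_mod + Sigma_a_other)
f = 0.977 / (0.977 + 0.0095 + 0.0051)
f = 0.98528

0.98528


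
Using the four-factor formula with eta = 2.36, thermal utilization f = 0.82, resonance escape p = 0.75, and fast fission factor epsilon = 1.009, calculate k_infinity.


k_inf = eta * f * p * epsilon
k_inf = 2.36 * 0.82 * 0.75 * 1.009
k_inf = 1.4645

1.4645


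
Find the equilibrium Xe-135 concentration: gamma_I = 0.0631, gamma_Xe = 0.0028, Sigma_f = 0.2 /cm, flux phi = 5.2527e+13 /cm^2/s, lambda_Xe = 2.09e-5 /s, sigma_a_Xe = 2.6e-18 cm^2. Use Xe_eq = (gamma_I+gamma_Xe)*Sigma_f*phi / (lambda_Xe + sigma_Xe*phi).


Xe_eq = (gamma_I + gamma_Xe) * Sigma_f * phi / (lambda_Xe + sigma_Xe * phi)
Numerator = (0.0631 + 0.0028) * 0.2 * 5.2527e+13 = 6.923059e+11
Denominator = 2.09e-5 + 2.6e-18 * 5.2527e+13 = 1.574702e-04
Xe_eq = 6.923059e+11 / 1.574702e-04 = 4.3964e+15 /cm^3

4.3964e+15


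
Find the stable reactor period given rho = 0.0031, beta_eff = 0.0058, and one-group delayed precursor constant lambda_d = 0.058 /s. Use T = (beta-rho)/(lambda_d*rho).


T = (beta - rho) / (lambda_d * rho)
T = (0.0058 - 0.0031) / (0.058 * 0.0031)
T = 15.017 s

15.017


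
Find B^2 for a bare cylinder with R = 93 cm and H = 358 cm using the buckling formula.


B^2 = (2.405/R)^2 + (pi/H)^2
B^2 = (2.405/93)^2 + (pi/358)^2
B^2 = 7.4576e-04 /cm^2

7.4576e-04


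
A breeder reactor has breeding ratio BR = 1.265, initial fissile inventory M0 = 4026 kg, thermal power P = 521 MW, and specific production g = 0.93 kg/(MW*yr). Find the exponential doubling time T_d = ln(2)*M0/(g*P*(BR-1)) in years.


Breeding gain G = BR - 1 = 1.265 - 1 = 0.265
Fissile production rate = g * P * G = 0.93 * 521 * 0.265 = 128.40045 kg/yr
T_d = ln(2) * M0 / (g * P * G)
T_d = ln(2) * 4026 / 128.40045 = 21.734 yr

21.734


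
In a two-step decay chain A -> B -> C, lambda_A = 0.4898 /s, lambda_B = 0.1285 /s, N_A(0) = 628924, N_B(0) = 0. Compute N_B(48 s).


N_B(t) = lambda_A * N_A0 / (lambda_B - lambda_A) * [exp(-lambda_A*t) - exp(-lambda_B*t)]
exp(-0.4898*48) = 6.159749e-11; exp(-0.1285*48) = 0.002095423
N_B = 0.4898 * 628924 / (0.1285 - 0.4898) * (6.159749e-11 - 0.002095423)
N_B = 1786.6

1786.6


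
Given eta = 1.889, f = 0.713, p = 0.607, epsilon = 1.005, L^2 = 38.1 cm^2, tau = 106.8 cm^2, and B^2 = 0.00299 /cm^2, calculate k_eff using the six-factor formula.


k_inf = eta*f*p*eps = 1.889*0.713*0.607*1.005 = 0.8216299
P_TNL = 1/(1 + L^2*B^2) = 1/(1 + 38.1*0.00299) = 0.8977313
P_FNL = exp(-B^2*tau) = exp(-0.00299*106.8) = 0.7266343
k_eff = k_inf * P_TNL * P_FNL = 0.8216299 * 0.8977313 * 0.7266343
k_eff = 0.53597

0.53597


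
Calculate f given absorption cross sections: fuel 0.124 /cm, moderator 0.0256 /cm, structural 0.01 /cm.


f = Sigma_a_fuel / (Sigma_a_fuel + Sigma_a_mod + Sigma_a_other)
f = 0.124 / (0.124 + 0.0256 + 0.01)
f = 0.77694

0.77694


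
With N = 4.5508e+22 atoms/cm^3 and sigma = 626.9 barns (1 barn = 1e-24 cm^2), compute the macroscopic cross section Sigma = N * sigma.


Sigma = N * sigma_barns * 1e-24
Sigma = 4.5508e+22 * 626.9 * 1e-24
Sigma = 28.529 /cm

28.529


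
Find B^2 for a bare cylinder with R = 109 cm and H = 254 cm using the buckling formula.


B^2 = (2.405/R)^2 + (pi/H)^2
B^2 = (2.405/109)^2 + (pi/254)^2
B^2 = 6.3981e-04 /cm^2

6.3981e-04


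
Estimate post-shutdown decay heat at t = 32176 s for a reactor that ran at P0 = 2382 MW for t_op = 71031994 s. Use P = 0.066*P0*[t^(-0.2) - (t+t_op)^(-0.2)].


P/P0 = 0.066 * [t^(-0.2) - (t + t_op)^(-0.2)]
P/P0 = 0.066 * [32176^(-0.2) - (32176 + 71031994)^(-0.2)]
P/P0 = 0.066 * [0.1254566 - 0.02689490] = 0.006505072
P = 2382 * 0.006505072 = 15.495 MW

15.495


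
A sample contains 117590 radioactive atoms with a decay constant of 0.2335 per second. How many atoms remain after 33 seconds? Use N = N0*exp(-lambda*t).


N = N0 * exp(-lambda * t)
N = 117590 * exp(-0.2335 * 33)
N = 52.956

52.956


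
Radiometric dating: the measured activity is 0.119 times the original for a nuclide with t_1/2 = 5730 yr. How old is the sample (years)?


lambda = ln(2) / t_half = ln(2) / 5730 = 1.209681e-04 /yr
t = -ln(A/A0) / lambda
t = -ln(0.119) / 1.209681e-04
t = 17597 yr

17597


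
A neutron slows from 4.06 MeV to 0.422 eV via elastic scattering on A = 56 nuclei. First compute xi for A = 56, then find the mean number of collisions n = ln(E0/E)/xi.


xi = 1 + (A-1)^2/(2A)*ln((A-1)/(A+1)) = 0.03529286 (for A = 56)
n = ln(E0/E) / xi
n = ln(4.06e6 / 0.422) / 0.03529286
n = ln(9.620853e+06) / 0.03529286 = 455.60

455.60


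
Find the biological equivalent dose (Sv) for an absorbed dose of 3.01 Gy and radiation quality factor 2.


H = D * Q
H = 3.01 * 2
H = 6.0200 Sv

6.0200


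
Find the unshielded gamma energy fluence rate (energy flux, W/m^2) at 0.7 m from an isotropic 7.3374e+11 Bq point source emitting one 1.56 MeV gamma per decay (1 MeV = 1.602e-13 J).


psi = A * E * 1.602e-13 / (4*pi*r^2)
psi = 7.3374e+11 * 1.56 * 1.602e-13 / (4*pi*0.7^2)
psi = 0.029780 W/m^2

0.029780


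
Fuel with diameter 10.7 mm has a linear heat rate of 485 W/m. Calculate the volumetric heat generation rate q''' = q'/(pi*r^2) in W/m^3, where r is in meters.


r = D / 2 / 1000 = 10.7 / 2 / 1000 = 0.00535 m
q''' = q' / (pi * r^2)
q''' = 485 / (pi * 0.00535^2)
q''' = 5.3937e+06 W/m^3

5.3937e+06


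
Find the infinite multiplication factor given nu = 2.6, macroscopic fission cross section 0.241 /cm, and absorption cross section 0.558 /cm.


k_inf = nu * Sigma_f / Sigma_a
k_inf = 2.6 * 0.241 / 0.558
k_inf = 1.1229

1.1229


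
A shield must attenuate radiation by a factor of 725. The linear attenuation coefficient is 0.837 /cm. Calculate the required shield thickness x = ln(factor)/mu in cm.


x = ln(factor) / mu
x = ln(725) / 0.837
x = 7.8688 cm

7.8688


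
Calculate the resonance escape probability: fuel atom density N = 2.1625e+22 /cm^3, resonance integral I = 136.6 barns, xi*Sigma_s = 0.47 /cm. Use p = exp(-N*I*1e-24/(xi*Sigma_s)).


p = exp(-N * I * 1e-24 / (xi*Sigma_s))
p = exp(-2.1625e+22 * 136.6 * 1e-24 / 0.47)
p = 0.0018640

0.0018640


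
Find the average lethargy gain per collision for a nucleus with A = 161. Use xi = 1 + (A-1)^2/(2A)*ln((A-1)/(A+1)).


xi = 1 + (A-1)^2/(2A) * ln((A-1)/(A+1))
xi = 1 + (161-1)^2/(2*161) * ln((161-1)/(161 +1))
xi = 0.012371

0.012371


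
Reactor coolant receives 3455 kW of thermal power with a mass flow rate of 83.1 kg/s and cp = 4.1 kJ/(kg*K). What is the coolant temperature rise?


dT = Q / (m_dot * cp)
dT = 3455 / (83.1 * 4.1)
dT = 10.141 C

10.141


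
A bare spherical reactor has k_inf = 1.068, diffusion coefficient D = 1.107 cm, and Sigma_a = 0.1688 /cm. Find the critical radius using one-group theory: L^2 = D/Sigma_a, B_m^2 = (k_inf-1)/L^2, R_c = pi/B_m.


L^2 = D / Sigma_a = 1.107 / 0.1688 = 6.558057 cm^2
B_m^2 = (k_inf - 1) / L^2 = (1.068 - 1) / 6.558057 = 0.01036892 /cm^2
For a bare sphere: B_g = pi/R, so R_c = pi / sqrt(B_m^2)
R_c = pi / sqrt(0.01036892) = 30.852 cm

30.852


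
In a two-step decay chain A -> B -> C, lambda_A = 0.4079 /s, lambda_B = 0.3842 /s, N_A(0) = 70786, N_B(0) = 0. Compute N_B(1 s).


N_B(t) = lambda_A * N_A0 / (lambda_B - lambda_A) * [exp(-lambda_A*t) - exp(-lambda_B*t)]
exp(-0.4079*1) = 0.6650454; exp(-0.3842*1) = 0.6809952
N_B = 0.4079 * 70786 / (0.3842 - 0.4079) * (0.6650454 - 0.6809952)
N_B = 19432

19432


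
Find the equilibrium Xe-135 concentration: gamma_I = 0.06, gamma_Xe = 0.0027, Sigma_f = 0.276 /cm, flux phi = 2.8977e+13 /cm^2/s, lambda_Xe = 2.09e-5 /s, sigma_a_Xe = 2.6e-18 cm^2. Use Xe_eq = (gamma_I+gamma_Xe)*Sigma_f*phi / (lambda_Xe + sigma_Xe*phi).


Xe_eq = (gamma_I + gamma_Xe) * Sigma_f * phi / (lambda_Xe + sigma_Xe * phi)
Numerator = (0.06 + 0.0027) * 0.276 * 2.8977e+13 = 5.014528e+11
Denominator = 2.09e-5 + 2.6e-18 * 2.8977e+13 = 9.624020e-05
Xe_eq = 5.014528e+11 / 9.624020e-05 = 5.2104e+15 /cm^3

5.2104e+15


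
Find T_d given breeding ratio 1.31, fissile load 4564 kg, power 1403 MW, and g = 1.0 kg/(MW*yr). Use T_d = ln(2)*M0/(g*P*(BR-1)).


Breeding gain G = BR - 1 = 1.31 - 1 = 0.31
Fissile production rate = g * P * G = 1.0 * 1403 * 0.31 = 434.93 kg/yr
T_d = ln(2) * M0 / (g * P * G)
T_d = ln(2) * 4564 / 434.93 = 7.2736 yr

7.2736


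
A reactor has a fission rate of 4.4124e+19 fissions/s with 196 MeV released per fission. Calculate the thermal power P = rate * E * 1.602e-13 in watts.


P = fission_rate * E_MeV * 1.602e-13
P = 4.4124e+19 * 196 * 1.602e-13
P = 1.3855e+09 W

1.3855e+09
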